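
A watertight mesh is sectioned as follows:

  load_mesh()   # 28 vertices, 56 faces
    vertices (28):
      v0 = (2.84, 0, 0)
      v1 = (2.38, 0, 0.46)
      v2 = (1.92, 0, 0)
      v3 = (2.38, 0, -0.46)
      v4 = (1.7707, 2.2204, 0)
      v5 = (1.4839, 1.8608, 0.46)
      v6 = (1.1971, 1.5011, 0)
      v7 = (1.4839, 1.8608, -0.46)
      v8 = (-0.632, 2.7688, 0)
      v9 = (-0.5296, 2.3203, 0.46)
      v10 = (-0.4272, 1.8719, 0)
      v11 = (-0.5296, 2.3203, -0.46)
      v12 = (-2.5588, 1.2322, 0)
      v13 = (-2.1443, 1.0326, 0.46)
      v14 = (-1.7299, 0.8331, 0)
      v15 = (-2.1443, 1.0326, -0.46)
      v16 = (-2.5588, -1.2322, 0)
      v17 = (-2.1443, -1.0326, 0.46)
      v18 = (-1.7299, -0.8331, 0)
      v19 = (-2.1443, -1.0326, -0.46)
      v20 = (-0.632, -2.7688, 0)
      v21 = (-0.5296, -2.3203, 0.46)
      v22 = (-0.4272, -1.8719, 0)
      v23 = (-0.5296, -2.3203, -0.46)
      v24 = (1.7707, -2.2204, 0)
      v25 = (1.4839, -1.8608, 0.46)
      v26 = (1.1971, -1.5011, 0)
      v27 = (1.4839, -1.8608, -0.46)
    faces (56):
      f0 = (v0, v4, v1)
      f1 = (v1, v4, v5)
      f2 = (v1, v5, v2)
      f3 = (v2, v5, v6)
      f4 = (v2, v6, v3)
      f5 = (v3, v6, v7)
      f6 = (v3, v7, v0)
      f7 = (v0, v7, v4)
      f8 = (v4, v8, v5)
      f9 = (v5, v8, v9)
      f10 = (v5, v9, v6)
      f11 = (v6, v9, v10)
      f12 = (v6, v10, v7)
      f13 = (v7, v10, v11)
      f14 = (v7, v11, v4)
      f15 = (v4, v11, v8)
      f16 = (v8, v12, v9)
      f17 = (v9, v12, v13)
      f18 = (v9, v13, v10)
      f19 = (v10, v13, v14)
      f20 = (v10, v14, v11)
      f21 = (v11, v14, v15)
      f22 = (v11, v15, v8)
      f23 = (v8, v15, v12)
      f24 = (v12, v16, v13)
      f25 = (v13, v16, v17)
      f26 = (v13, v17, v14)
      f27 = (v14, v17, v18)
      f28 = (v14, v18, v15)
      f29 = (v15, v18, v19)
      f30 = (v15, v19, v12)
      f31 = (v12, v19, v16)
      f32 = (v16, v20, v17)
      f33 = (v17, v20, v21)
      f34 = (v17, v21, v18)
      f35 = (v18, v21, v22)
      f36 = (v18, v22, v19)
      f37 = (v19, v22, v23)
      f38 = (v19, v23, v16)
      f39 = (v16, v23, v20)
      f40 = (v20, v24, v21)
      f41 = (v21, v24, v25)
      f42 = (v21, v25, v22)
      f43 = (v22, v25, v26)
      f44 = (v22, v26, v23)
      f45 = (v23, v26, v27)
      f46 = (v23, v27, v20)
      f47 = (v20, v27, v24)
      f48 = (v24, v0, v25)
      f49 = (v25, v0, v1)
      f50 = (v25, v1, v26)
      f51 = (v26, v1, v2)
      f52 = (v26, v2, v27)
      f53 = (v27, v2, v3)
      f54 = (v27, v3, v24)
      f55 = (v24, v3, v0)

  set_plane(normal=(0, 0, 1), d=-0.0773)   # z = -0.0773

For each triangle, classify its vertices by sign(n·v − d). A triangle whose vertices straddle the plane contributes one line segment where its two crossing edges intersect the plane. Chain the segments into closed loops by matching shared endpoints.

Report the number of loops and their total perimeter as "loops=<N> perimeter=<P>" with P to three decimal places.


loops=2 perimeter=28.914

Straddling triangles (28 of 56):
  (v2,v6,v3) [++-] → (1.39588, 1.24885, -0.0773)–(1.9973, 0, -0.0773)  len=1.3861
  (v3,v6,v7) [-+-] → (1.39588, 1.24885, -0.0773)–(1.24529, 1.56155, -0.0773)  len=0.3471
  (v3,v7,v0) [--+] → (2.61212, 0.312695, -0.0773)–(2.7627, 0, -0.0773)  len=0.3471
  (v0,v7,v4) [+-+] → (2.61212, 0.312695, -0.0773)–(1.72251, 2.15997, -0.0773)  len=2.0503
  (v6,v10,v7) [++-] → (-0.106052, 1.87003, -0.0773)–(1.24529, 1.56155, -0.0773)  len=1.3861
  (v7,v10,v11) [-+-] → (-0.106052, 1.87003, -0.0773)–(-0.444408, 1.94725, -0.0773)  len=0.3471
  (v7,v11,v4) [--+] → (1.38415, 2.23719, -0.0773)–(1.72251, 2.15997, -0.0773)  len=0.3471
  (v4,v11,v8) [+-+] → (1.38415, 2.23719, -0.0773)–(-0.614792, 2.69343, -0.0773)  len=2.0503
  (v10,v14,v11) [++-] → (-1.5282, 1.08301, -0.0773)–(-0.444408, 1.94725, -0.0773)  len=1.3862
  (v11,v14,v15) [-+-] → (-1.5282, 1.08301, -0.0773)–(-1.79954, 0.866625, -0.0773)  len=0.3471
  (v11,v15,v8) [--+] → (-0.886132, 2.47704, -0.0773)–(-0.614792, 2.69343, -0.0773)  len=0.3471
  (v8,v15,v12) [+-+] → (-0.886132, 2.47704, -0.0773)–(-2.48915, 1.19866, -0.0773)  len=2.0503
  (v14,v18,v15) [++-] → (-1.79954, -0.519581, -0.0773)–(-1.79954, 0.866625, -0.0773)  len=1.3862
  (v15,v18,v19) [-+-] → (-1.79954, -0.519581, -0.0773)–(-1.79954, -0.866625, -0.0773)  len=0.3470
  (v15,v19,v12) [--+] → (-2.48915, 0.851615, -0.0773)–(-2.48915, 1.19866, -0.0773)  len=0.3470
  (v12,v19,v16) [+-+] → (-2.48915, 0.851615, -0.0773)–(-2.48915, -1.19866, -0.0773)  len=2.0503
  (v18,v22,v19) [++-] → (-0.715747, -1.73086, -0.0773)–(-1.79954, -0.866625, -0.0773)  len=1.3862
  (v19,v22,v23) [-+-] → (-0.715747, -1.73086, -0.0773)–(-0.444408, -1.94725, -0.0773)  len=0.3471
  (v19,v23,v16) [--+] → (-2.21781, -1.41505, -0.0773)–(-2.48915, -1.19866, -0.0773)  len=0.3471
  (v16,v23,v20) [+-+] → (-2.21781, -1.41505, -0.0773)–(-0.614792, -2.69343, -0.0773)  len=2.0503
  (v22,v26,v23) [++-] → (0.906939, -1.63876, -0.0773)–(-0.444408, -1.94725, -0.0773)  len=1.3861
  (v23,v26,v27) [-+-] → (0.906939, -1.63876, -0.0773)–(1.24529, -1.56155, -0.0773)  len=0.3471
  (v23,v27,v20) [--+] → (-0.276437, -2.61622, -0.0773)–(-0.614792, -2.69343, -0.0773)  len=0.3471
  (v20,v27,v24) [+-+] → (-0.276437, -2.61622, -0.0773)–(1.72251, -2.15997, -0.0773)  len=2.0503
  (v26,v2,v27) [++-] → (1.84672, -0.312695, -0.0773)–(1.24529, -1.56155, -0.0773)  len=1.3861
  (v27,v2,v3) [-+-] → (1.84672, -0.312695, -0.0773)–(1.9973, 0, -0.0773)  len=0.3471
  (v27,v3,v24) [--+] → (1.87309, -1.84728, -0.0773)–(1.72251, -2.15997, -0.0773)  len=0.3471
  (v24,v3,v0) [+-+] → (1.87309, -1.84728, -0.0773)–(2.7627, 0, -0.0773)  len=2.0503

Chained into 2 loop(s):
  loop 1: 14 segments, perimeter = 12.1324
  loop 2: 14 segments, perimeter = 16.7817
Total perimeter = 28.914


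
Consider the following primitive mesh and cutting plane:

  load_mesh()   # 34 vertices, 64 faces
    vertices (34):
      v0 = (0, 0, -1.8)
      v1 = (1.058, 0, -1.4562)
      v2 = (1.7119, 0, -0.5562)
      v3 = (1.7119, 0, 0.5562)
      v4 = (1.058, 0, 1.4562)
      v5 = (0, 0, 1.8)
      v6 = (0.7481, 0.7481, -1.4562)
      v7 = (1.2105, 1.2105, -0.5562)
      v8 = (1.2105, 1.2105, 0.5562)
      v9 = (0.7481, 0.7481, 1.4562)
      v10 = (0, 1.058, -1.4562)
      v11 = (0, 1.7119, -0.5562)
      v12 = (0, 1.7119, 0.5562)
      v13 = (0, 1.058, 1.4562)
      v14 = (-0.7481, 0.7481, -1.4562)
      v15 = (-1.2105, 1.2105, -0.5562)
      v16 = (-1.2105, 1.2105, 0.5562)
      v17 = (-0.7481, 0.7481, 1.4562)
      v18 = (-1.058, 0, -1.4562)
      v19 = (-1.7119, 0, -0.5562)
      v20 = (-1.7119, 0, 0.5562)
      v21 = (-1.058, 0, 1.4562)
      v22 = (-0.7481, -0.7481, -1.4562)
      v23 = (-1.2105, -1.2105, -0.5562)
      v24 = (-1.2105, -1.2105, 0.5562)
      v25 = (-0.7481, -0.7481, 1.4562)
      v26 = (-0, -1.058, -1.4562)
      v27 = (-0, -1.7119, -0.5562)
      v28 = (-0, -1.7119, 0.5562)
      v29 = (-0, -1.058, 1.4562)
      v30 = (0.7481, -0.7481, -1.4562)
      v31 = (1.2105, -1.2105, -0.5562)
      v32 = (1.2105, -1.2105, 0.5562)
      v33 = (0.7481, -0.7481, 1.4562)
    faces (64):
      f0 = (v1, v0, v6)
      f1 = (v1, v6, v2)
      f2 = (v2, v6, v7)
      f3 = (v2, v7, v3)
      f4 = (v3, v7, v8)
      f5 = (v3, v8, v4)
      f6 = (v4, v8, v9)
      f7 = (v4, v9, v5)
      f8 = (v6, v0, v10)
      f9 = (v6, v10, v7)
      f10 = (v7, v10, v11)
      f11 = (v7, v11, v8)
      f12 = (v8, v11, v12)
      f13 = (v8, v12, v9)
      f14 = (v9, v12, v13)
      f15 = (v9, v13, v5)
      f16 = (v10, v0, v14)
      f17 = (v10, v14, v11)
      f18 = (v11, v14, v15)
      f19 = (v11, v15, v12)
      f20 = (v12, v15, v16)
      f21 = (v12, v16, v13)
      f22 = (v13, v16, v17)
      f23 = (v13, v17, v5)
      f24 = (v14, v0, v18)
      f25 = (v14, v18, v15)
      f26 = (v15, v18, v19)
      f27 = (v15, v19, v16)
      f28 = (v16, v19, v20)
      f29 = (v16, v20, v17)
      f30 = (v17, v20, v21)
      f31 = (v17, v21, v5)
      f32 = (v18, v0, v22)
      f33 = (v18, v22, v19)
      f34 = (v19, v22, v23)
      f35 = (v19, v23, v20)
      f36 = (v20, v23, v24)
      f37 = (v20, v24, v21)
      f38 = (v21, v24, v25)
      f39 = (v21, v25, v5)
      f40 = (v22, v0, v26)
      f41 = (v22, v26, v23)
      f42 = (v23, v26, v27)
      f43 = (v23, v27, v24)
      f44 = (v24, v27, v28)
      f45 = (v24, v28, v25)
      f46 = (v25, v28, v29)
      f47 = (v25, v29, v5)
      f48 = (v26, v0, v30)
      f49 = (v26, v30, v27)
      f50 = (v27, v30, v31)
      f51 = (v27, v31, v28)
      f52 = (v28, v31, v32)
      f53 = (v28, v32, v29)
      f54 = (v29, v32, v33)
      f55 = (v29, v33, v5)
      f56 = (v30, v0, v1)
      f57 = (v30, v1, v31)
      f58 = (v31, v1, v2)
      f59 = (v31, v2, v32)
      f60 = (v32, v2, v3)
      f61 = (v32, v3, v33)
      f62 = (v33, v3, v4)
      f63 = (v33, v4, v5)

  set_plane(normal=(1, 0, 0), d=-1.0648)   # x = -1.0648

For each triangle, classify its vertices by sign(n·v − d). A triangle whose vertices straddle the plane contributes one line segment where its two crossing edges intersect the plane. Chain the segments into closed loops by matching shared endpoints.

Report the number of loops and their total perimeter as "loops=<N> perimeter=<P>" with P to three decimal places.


loops=1 perimeter=8.530

Straddling triangles (18 of 64):
  (v11,v14,v15) [++-] → (-1.0648, 1.0648, -0.839786)–(-1.0648, 1.27085, -0.5562)  len=0.3505
  (v11,v15,v12) [+-+] → (-1.0648, 1.27085, -0.5562)–(-1.0648, 1.27085, -0.422308)  len=0.1339
  (v12,v15,v16) [+--] → (-1.0648, 1.27085, -0.422308)–(-1.0648, 1.27085, 0.5562)  len=0.9785
  (v12,v16,v13) [+-+] → (-1.0648, 1.27085, 0.5562)–(-1.0648, 1.19214, 0.664527)  len=0.1339
  (v13,v16,v17) [+-+] → (-1.0648, 1.19214, 0.664527)–(-1.0648, 1.0648, 0.839786)  len=0.2166
  (v14,v18,v15) [++-] → (-1.0648, 0.0539764, -1.41607)–(-1.0648, 1.0648, -0.839786)  len=1.1636
  (v15,v18,v19) [-+-] → (-1.0648, 0.0539764, -1.41607)–(-1.0648, 0, -1.44684)  len=0.0621
  (v16,v20,v17) [--+] → (-1.0648, 0.502278, 1.16046)–(-1.0648, 1.0648, 0.839786)  len=0.6475
  (v17,v20,v21) [+-+] → (-1.0648, 0.502278, 1.16046)–(-1.0648, 0, 1.44684)  len=0.5782
  (v18,v22,v19) [++-] → (-1.0648, -0.502278, -1.16046)–(-1.0648, 0, -1.44684)  len=0.5782
  (v19,v22,v23) [-+-] → (-1.0648, -0.502278, -1.16046)–(-1.0648, -1.0648, -0.839786)  len=0.6475
  (v20,v24,v21) [--+] → (-1.0648, -0.0539764, 1.41607)–(-1.0648, 0, 1.44684)  len=0.0621
  (v21,v24,v25) [+-+] → (-1.0648, -0.0539764, 1.41607)–(-1.0648, -1.0648, 0.839786)  len=1.1636
  (v22,v26,v23) [++-] → (-1.0648, -1.19214, -0.664527)–(-1.0648, -1.0648, -0.839786)  len=0.2166
  (v23,v26,v27) [-++] → (-1.0648, -1.19214, -0.664527)–(-1.0648, -1.27085, -0.5562)  len=0.1339
  (v23,v27,v24) [-+-] → (-1.0648, -1.27085, -0.5562)–(-1.0648, -1.27085, 0.422308)  len=0.9785
  (v24,v27,v28) [-++] → (-1.0648, -1.27085, 0.422308)–(-1.0648, -1.27085, 0.5562)  len=0.1339
  (v24,v28,v25) [-++] → (-1.0648, -1.27085, 0.5562)–(-1.0648, -1.0648, 0.839786)  len=0.3505

Chained into 1 loop(s):
  loop 1: 18 segments, perimeter = 8.5297
Total perimeter = 8.530


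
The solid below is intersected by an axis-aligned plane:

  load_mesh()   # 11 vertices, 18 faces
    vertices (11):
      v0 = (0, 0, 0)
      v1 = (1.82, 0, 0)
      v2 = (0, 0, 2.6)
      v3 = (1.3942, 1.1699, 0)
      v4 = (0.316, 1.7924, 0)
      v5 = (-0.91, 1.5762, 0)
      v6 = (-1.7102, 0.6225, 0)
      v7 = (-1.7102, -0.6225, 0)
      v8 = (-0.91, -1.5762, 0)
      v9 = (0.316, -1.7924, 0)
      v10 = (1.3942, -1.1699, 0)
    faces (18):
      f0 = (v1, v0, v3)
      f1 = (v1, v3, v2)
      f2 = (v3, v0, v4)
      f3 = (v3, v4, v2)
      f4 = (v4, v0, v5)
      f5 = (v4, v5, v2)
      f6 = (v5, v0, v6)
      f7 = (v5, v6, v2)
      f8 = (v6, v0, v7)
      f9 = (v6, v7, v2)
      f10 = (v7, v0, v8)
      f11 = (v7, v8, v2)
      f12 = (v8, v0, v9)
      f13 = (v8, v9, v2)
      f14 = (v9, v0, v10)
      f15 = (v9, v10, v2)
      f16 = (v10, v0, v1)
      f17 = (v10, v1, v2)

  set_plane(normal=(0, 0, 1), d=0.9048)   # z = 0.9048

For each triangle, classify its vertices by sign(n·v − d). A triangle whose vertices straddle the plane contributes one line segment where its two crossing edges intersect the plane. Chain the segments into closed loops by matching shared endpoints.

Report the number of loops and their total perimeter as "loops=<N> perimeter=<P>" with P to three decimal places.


loops=1 perimeter=7.305

Straddling triangles (9 of 18):
  (v1,v3,v2) [--+] → (0.909018, 0.762775, 0.9048)–(1.18664, 0, 0.9048)  len=0.8117
  (v3,v4,v2) [--+] → (0.206032, 1.16864, 0.9048)–(0.909018, 0.762775, 0.9048)  len=0.8117
  (v4,v5,v2) [--+] → (-0.59332, 1.02768, 0.9048)–(0.206032, 1.16864, 0.9048)  len=0.8117
  (v5,v6,v2) [--+] → (-1.11505, 0.40587, 0.9048)–(-0.59332, 1.02768, 0.9048)  len=0.8117
  (v6,v7,v2) [--+] → (-1.11505, -0.40587, 0.9048)–(-1.11505, 0.40587, 0.9048)  len=0.8117
  (v7,v8,v2) [--+] → (-0.59332, -1.02768, 0.9048)–(-1.11505, -0.40587, 0.9048)  len=0.8117
  (v8,v9,v2) [--+] → (0.206032, -1.16864, 0.9048)–(-0.59332, -1.02768, 0.9048)  len=0.8117
  (v9,v10,v2) [--+] → (0.909018, -0.762775, 0.9048)–(0.206032, -1.16864, 0.9048)  len=0.8117
  (v10,v1,v2) [--+] → (1.18664, 0, 0.9048)–(0.909018, -0.762775, 0.9048)  len=0.8117

Chained into 1 loop(s):
  loop 1: 9 segments, perimeter = 7.3054
Total perimeter = 7.305


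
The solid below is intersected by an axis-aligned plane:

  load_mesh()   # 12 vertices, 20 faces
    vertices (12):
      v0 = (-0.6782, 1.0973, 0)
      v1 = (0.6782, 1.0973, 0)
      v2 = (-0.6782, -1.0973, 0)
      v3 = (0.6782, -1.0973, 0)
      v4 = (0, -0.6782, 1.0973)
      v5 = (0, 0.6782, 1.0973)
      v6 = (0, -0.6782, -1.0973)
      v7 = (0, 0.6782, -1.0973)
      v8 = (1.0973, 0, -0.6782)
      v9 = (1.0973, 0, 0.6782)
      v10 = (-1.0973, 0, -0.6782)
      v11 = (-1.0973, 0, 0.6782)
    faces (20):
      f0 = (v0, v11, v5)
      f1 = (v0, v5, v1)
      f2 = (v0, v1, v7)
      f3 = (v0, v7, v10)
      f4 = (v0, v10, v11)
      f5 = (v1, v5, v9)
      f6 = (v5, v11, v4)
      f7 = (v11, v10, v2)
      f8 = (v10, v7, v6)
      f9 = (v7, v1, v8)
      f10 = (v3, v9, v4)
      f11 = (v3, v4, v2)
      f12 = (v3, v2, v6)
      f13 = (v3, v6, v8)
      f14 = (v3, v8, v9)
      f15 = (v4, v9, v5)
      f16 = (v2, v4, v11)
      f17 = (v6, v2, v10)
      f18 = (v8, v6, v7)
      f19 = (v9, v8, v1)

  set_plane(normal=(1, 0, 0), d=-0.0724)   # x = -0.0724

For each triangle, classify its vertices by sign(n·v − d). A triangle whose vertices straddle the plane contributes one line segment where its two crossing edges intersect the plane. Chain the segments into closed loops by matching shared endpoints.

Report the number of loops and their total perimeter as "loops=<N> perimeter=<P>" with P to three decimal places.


loops=1 perimeter=7.237

Straddling triangles (10 of 20):
  (v0,v11,v5) [--+] → (-0.0724, 0.633452, 1.06965)–(-0.0724, 0.72294, 0.98016)  len=0.1266
  (v0,v5,v1) [-++] → (-0.0724, 0.72294, 0.98016)–(-0.0724, 1.0973, 0)  len=1.0492
  (v0,v1,v7) [-++] → (-0.0724, 1.0973, 0)–(-0.0724, 0.72294, -0.98016)  len=1.0492
  (v0,v7,v10) [-+-] → (-0.0724, 0.72294, -0.98016)–(-0.0724, 0.633452, -1.06965)  len=0.1266
  (v5,v11,v4) [+-+] → (-0.0724, 0.633452, 1.06965)–(-0.0724, -0.633452, 1.06965)  len=1.2669
  (v10,v7,v6) [-++] → (-0.0724, 0.633452, -1.06965)–(-0.0724, -0.633452, -1.06965)  len=1.2669
  (v3,v4,v2) [++-] → (-0.0724, -0.72294, 0.98016)–(-0.0724, -1.0973, 0)  len=1.0492
  (v3,v2,v6) [+-+] → (-0.0724, -1.0973, 0)–(-0.0724, -0.72294, -0.98016)  len=1.0492
  (v2,v4,v11) [-+-] → (-0.0724, -0.72294, 0.98016)–(-0.0724, -0.633452, 1.06965)  len=0.1266
  (v6,v2,v10) [+--] → (-0.0724, -0.72294, -0.98016)–(-0.0724, -0.633452, -1.06965)  len=0.1266

Chained into 1 loop(s):
  loop 1: 10 segments, perimeter = 7.2369
Total perimeter = 7.237


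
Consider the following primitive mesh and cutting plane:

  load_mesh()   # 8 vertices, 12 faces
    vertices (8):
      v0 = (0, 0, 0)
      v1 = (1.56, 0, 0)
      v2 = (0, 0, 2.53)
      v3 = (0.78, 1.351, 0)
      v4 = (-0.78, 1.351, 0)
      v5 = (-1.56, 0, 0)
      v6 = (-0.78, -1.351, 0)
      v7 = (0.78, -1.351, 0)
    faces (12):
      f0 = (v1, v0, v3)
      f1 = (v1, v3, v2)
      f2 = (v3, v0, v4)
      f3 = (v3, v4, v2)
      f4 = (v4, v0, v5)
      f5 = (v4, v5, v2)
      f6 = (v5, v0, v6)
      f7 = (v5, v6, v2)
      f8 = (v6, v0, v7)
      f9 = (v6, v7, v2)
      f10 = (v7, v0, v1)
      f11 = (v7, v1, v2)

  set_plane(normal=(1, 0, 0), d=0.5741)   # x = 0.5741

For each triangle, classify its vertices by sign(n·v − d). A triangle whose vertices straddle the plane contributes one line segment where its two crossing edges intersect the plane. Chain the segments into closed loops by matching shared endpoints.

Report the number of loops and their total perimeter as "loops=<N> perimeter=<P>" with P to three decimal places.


loops=1 perimeter=6.941

Straddling triangles (8 of 12):
  (v1,v0,v3) [+-+] → (0.5741, 0, 0)–(0.5741, 0.994371, 0)  len=0.9944
  (v1,v3,v2) [++-] → (0.5741, 0.994371, 0.667855)–(0.5741, 0, 1.59893)  len=1.3622
  (v3,v0,v4) [+--] → (0.5741, 0.994371, 0)–(0.5741, 1.351, 0)  len=0.3566
  (v3,v4,v2) [+--] → (0.5741, 1.351, 0)–(0.5741, 0.994371, 0.667855)  len=0.7571
  (v6,v0,v7) [--+] → (0.5741, -0.994371, 0)–(0.5741, -1.351, 0)  len=0.3566
  (v6,v7,v2) [-+-] → (0.5741, -1.351, 0)–(0.5741, -0.994371, 0.667855)  len=0.7571
  (v7,v0,v1) [+-+] → (0.5741, -0.994371, 0)–(0.5741, 0, 0)  len=0.9944
  (v7,v1,v2) [++-] → (0.5741, 0, 1.59893)–(0.5741, -0.994371, 0.667855)  len=1.3622

Chained into 1 loop(s):
  loop 1: 8 segments, perimeter = 6.9407
Total perimeter = 6.941


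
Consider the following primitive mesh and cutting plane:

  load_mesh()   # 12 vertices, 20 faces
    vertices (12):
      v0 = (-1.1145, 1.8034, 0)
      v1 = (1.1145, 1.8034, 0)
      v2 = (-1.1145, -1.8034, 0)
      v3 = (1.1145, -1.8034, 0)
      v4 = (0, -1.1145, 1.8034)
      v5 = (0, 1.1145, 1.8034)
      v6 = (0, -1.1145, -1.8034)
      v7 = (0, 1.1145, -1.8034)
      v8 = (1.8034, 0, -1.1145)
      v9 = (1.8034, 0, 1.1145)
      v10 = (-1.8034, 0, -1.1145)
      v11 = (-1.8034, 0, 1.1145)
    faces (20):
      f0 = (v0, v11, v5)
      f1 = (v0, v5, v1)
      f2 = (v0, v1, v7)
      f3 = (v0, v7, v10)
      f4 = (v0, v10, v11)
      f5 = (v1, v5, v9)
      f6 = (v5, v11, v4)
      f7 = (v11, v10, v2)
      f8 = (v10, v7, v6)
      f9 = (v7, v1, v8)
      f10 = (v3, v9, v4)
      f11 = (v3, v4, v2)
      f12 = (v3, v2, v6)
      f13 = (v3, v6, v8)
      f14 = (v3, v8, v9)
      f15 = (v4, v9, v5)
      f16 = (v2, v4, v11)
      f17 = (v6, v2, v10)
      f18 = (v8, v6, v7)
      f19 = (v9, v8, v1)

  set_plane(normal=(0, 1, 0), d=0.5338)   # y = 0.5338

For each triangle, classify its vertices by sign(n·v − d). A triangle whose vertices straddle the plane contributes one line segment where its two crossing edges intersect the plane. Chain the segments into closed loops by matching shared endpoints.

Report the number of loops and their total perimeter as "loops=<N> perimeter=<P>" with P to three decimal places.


loops=1 perimeter=10.895

Straddling triangles (10 of 20):
  (v0,v11,v5) [+-+] → (-1.59949, 0.5338, 0.784612)–(-0.939645, 0.5338, 1.44445)  len=0.9332
  (v0,v7,v10) [++-] → (-0.939645, 0.5338, -1.44445)–(-1.59949, 0.5338, -0.784612)  len=0.9332
  (v0,v10,v11) [+--] → (-1.59949, 0.5338, -0.784612)–(-1.59949, 0.5338, 0.784612)  len=1.5692
  (v1,v5,v9) [++-] → (0.939645, 0.5338, 1.44445)–(1.59949, 0.5338, 0.784612)  len=0.9332
  (v5,v11,v4) [+--] → (-0.939645, 0.5338, 1.44445)–(0, 0.5338, 1.8034)  len=1.0059
  (v10,v7,v6) [-+-] → (-0.939645, 0.5338, -1.44445)–(0, 0.5338, -1.8034)  len=1.0059
  (v7,v1,v8) [++-] → (1.59949, 0.5338, -0.784612)–(0.939645, 0.5338, -1.44445)  len=0.9332
  (v4,v9,v5) [--+] → (0.939645, 0.5338, 1.44445)–(0, 0.5338, 1.8034)  len=1.0059
  (v8,v6,v7) [--+] → (0, 0.5338, -1.8034)–(0.939645, 0.5338, -1.44445)  len=1.0059
  (v9,v8,v1) [--+] → (1.59949, 0.5338, -0.784612)–(1.59949, 0.5338, 0.784612)  len=1.5692

Chained into 1 loop(s):
  loop 1: 10 segments, perimeter = 10.8946
Total perimeter = 10.895


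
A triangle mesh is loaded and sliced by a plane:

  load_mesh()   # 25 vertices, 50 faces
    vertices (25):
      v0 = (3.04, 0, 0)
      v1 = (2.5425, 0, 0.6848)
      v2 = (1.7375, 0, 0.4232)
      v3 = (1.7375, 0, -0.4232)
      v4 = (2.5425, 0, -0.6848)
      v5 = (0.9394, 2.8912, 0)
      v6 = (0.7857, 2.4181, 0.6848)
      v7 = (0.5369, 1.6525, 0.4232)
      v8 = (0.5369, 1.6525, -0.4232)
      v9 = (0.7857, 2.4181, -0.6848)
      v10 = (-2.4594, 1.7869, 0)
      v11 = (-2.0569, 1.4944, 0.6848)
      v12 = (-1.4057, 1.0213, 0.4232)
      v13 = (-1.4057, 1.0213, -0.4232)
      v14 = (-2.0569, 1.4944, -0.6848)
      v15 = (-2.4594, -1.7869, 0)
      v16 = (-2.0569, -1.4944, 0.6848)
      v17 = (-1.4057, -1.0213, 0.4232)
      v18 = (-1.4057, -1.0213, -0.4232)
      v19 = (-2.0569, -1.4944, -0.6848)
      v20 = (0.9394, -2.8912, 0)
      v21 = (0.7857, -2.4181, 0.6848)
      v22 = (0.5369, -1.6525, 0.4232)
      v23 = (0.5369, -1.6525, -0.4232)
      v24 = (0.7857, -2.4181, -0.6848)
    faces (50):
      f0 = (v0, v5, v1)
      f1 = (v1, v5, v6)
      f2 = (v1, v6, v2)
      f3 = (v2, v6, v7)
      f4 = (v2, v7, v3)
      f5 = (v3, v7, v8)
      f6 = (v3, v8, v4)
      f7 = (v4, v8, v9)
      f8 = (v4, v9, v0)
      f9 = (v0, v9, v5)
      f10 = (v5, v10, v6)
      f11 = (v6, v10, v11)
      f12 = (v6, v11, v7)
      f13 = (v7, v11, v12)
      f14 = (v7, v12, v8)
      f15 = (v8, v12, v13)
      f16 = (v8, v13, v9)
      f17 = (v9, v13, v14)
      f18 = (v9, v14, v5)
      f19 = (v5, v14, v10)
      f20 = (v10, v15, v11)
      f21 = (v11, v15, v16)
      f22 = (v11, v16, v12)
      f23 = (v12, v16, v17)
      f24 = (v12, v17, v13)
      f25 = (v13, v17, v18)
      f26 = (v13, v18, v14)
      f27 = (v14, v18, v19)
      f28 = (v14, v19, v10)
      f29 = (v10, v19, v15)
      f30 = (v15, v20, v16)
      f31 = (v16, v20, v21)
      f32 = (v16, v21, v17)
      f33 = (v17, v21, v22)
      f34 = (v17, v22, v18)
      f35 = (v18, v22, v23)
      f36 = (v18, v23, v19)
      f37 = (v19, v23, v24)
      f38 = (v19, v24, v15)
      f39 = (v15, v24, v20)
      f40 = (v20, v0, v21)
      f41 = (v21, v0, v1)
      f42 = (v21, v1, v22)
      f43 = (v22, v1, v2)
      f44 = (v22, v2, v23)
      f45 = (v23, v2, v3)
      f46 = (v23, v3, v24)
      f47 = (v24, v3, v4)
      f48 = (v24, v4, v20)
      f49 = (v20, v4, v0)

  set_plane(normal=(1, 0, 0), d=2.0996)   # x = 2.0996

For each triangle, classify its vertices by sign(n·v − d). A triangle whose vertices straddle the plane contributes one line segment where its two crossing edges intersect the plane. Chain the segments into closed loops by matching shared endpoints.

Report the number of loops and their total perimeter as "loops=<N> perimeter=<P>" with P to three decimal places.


Straddling triangles (14 of 50):
  (v0,v5,v1) [+-+] → (2.0996, 1.29434, 0)–(2.0996, 0.798773, 0.495605)  len=0.7009
  (v1,v5,v6) [+--] → (2.0996, 0.798773, 0.495605)–(2.0996, 0.609618, 0.6848)  len=0.2675
  (v1,v6,v2) [+--] → (2.0996, 0.609618, 0.6848)–(2.0996, 0, 0.540871)  len=0.6264
  (v3,v8,v4) [--+] → (2.0996, 0.364924, -0.62703)–(2.0996, 0, -0.540871)  len=0.3750
  (v4,v8,v9) [+--] → (2.0996, 0.364924, -0.62703)–(2.0996, 0.609618, -0.6848)  len=0.2514
  (v4,v9,v0) [+-+] → (2.0996, 0.609618, -0.6848)–(2.0996, 1.00873, -0.28567)  len=0.5644
  (v0,v9,v5) [+--] → (2.0996, 1.00873, -0.28567)–(2.0996, 1.29434, 0)  len=0.4040
  (v20,v0,v21) [-+-] → (2.0996, -1.29434, 0)–(2.0996, -1.00873, 0.28567)  len=0.4040
  (v21,v0,v1) [-++] → (2.0996, -1.00873, 0.28567)–(2.0996, -0.609618, 0.6848)  len=0.5644
  (v21,v1,v22) [-+-] → (2.0996, -0.609618, 0.6848)–(2.0996, -0.364924, 0.62703)  len=0.2514
  (v22,v1,v2) [-+-] → (2.0996, -0.364924, 0.62703)–(2.0996, 0, 0.540871)  len=0.3750
  (v24,v3,v4) [--+] → (2.0996, 0, -0.540871)–(2.0996, -0.609618, -0.6848)  len=0.6264
  (v24,v4,v20) [-+-] → (2.0996, -0.609618, -0.6848)–(2.0996, -0.798773, -0.495605)  len=0.2675
  (v20,v4,v0) [-++] → (2.0996, -0.798773, -0.495605)–(2.0996, -1.29434, 0)  len=0.7009

Chained into 1 loop(s):
  loop 1: 14 segments, perimeter = 6.3791
Total perimeter = 6.379

loops=1 perimeter=6.379


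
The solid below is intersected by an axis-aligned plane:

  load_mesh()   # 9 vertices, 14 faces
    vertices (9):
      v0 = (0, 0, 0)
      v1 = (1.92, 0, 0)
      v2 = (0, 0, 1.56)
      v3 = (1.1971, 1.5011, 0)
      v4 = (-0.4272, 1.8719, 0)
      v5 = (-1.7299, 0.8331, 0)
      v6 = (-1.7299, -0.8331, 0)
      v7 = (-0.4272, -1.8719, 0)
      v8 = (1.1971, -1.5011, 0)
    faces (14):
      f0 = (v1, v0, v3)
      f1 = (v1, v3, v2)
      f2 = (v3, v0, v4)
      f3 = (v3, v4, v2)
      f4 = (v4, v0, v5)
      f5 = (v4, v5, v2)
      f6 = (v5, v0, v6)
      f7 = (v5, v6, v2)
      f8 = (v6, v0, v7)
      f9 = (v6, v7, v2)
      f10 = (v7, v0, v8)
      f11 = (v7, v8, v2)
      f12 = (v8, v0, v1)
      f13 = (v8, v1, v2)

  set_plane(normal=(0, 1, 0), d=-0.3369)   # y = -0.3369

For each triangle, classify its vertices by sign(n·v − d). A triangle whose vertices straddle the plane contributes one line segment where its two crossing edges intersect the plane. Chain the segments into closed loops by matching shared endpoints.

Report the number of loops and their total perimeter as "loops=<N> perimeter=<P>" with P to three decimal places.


Straddling triangles (8 of 14):
  (v5,v0,v6) [++-] → (-0.69956, -0.3369, 0)–(-1.7299, -0.3369, 0)  len=1.0303
  (v5,v6,v2) [+-+] → (-1.7299, -0.3369, 0)–(-0.69956, -0.3369, 0.929147)  len=1.3874
  (v6,v0,v7) [-+-] → (-0.69956, -0.3369, 0)–(-0.0768864, -0.3369, 0)  len=0.6227
  (v6,v7,v2) [--+] → (-0.0768864, -0.3369, 1.27924)–(-0.69956, -0.3369, 0.929147)  len=0.7143
  (v7,v0,v8) [-+-] → (-0.0768864, -0.3369, 0)–(0.268672, -0.3369, 0)  len=0.3456
  (v7,v8,v2) [--+] → (0.268672, -0.3369, 1.20988)–(-0.0768864, -0.3369, 1.27924)  len=0.3524
  (v8,v0,v1) [-++] → (0.268672, -0.3369, 0)–(1.75776, -0.3369, 0)  len=1.4891
  (v8,v1,v2) [-++] → (1.75776, -0.3369, 0)–(0.268672, -0.3369, 1.20988)  len=1.9186

Chained into 1 loop(s):
  loop 1: 8 segments, perimeter = 7.8605
Total perimeter = 7.861

loops=1 perimeter=7.861


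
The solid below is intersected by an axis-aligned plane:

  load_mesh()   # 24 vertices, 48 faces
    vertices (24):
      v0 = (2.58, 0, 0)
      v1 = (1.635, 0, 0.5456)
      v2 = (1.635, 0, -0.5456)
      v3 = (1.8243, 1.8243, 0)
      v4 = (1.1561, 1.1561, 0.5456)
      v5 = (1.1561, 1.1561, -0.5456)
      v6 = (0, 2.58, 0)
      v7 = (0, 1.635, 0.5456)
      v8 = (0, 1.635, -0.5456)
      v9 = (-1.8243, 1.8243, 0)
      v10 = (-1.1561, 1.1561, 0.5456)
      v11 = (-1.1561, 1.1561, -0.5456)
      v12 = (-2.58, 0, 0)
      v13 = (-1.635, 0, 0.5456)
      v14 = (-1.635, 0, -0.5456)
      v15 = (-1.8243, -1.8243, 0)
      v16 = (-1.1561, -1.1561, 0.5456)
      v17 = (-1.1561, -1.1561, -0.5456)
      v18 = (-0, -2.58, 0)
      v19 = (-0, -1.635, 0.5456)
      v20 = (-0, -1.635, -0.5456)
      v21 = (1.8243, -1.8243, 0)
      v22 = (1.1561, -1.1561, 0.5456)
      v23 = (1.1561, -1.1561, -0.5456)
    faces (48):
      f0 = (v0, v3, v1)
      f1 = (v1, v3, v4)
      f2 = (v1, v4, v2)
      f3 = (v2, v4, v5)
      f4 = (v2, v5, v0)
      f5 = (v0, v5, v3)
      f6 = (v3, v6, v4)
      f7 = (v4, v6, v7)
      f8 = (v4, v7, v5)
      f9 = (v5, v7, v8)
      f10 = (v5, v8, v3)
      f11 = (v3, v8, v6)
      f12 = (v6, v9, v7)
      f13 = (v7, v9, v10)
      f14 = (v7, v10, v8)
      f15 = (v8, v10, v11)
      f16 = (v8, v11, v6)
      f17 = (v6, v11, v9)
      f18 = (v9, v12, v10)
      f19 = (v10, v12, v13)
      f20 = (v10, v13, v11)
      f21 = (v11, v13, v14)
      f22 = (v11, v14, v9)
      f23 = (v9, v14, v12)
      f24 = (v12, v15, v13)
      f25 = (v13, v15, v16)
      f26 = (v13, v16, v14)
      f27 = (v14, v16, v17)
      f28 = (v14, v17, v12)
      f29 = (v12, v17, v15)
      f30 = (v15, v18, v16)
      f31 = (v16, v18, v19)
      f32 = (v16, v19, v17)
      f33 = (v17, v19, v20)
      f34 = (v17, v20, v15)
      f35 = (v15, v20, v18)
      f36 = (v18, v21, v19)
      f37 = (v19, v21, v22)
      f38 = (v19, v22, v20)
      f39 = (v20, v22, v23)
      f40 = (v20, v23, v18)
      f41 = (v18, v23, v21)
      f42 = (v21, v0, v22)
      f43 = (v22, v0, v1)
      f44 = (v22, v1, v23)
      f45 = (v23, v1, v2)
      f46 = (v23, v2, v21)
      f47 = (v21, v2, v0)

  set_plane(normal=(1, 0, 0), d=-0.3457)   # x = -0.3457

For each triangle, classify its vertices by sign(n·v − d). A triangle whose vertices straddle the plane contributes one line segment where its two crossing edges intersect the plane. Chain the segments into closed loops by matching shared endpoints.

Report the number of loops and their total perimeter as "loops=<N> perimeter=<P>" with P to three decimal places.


Straddling triangles (12 of 48):
  (v6,v9,v7) [+-+] → (-0.3457, 2.4368, 0)–(-0.3457, 1.67087, 0.44221)  len=0.8844
  (v7,v9,v10) [+--] → (-0.3457, 1.67087, 0.44221)–(-0.3457, 1.4918, 0.5456)  len=0.2068
  (v7,v10,v8) [+-+] → (-0.3457, 1.4918, 0.5456)–(-0.3457, 1.4918, -0.219307)  len=0.7649
  (v8,v10,v11) [+--] → (-0.3457, 1.4918, -0.219307)–(-0.3457, 1.4918, -0.5456)  len=0.3263
  (v8,v11,v6) [+-+] → (-0.3457, 1.4918, -0.5456)–(-0.3457, 2.15422, -0.163147)  len=0.7649
  (v6,v11,v9) [+--] → (-0.3457, 2.15422, -0.163147)–(-0.3457, 2.4368, 0)  len=0.3263
  (v15,v18,v16) [-+-] → (-0.3457, -2.4368, 0)–(-0.3457, -2.15422, 0.163147)  len=0.3263
  (v16,v18,v19) [-++] → (-0.3457, -2.15422, 0.163147)–(-0.3457, -1.4918, 0.5456)  len=0.7649
  (v16,v19,v17) [-+-] → (-0.3457, -1.4918, 0.5456)–(-0.3457, -1.4918, 0.219307)  len=0.3263
  (v17,v19,v20) [-++] → (-0.3457, -1.4918, 0.219307)–(-0.3457, -1.4918, -0.5456)  len=0.7649
  (v17,v20,v15) [-+-] → (-0.3457, -1.4918, -0.5456)–(-0.3457, -1.67087, -0.44221)  len=0.2068
  (v15,v20,v18) [-++] → (-0.3457, -1.67087, -0.44221)–(-0.3457, -2.4368, 0)  len=0.8844

Chained into 2 loop(s):
  loop 1: 6 segments, perimeter = 3.2736
  loop 2: 6 segments, perimeter = 3.2736
Total perimeter = 6.547

loops=2 perimeter=6.547


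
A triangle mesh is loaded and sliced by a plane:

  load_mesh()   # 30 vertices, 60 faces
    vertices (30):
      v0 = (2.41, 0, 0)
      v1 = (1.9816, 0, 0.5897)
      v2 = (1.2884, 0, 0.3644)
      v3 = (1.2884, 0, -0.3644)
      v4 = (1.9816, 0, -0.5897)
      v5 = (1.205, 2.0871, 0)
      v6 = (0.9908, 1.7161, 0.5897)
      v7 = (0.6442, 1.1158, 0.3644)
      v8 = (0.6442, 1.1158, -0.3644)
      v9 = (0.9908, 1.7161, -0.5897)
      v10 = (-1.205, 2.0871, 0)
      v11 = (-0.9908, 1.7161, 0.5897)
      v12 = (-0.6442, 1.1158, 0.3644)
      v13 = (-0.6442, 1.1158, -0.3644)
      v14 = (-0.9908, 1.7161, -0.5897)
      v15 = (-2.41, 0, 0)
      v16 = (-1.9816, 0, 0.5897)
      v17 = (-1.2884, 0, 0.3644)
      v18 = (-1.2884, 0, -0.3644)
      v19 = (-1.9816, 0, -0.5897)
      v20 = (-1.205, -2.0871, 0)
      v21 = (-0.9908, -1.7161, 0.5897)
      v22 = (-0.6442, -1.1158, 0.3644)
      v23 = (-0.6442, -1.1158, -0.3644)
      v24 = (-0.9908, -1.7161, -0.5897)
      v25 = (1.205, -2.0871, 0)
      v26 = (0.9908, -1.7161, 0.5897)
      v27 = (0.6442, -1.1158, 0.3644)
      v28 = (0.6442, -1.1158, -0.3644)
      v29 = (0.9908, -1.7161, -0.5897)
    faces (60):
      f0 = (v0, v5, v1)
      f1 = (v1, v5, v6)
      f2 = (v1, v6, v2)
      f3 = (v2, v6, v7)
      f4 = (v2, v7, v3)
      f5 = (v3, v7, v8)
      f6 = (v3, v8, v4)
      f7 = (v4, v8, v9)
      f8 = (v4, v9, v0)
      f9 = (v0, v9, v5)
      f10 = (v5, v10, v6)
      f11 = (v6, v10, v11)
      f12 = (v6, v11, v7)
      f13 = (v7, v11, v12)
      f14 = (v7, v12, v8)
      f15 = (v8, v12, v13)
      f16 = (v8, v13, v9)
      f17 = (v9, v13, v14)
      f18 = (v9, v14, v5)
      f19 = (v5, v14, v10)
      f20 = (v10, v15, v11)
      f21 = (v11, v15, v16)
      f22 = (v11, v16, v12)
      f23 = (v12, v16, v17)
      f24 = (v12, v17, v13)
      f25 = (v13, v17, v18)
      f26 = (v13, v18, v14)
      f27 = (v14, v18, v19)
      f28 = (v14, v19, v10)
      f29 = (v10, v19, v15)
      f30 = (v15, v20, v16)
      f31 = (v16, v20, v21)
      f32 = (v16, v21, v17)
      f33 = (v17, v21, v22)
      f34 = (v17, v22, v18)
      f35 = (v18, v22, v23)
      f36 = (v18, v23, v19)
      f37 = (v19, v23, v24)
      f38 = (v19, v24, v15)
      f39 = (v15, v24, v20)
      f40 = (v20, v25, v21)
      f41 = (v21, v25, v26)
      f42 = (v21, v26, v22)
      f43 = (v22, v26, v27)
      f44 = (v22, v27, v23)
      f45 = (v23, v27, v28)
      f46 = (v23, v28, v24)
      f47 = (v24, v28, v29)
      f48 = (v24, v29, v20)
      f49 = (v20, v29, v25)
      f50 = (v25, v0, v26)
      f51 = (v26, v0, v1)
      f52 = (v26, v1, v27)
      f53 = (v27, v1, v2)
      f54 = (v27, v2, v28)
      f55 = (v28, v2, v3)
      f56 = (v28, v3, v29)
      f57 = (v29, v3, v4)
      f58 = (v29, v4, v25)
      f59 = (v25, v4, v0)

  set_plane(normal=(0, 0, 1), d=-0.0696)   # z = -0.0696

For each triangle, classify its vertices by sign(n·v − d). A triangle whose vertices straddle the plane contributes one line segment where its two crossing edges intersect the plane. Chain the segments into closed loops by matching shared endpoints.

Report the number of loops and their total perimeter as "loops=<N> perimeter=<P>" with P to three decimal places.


loops=2 perimeter=21.887

Straddling triangles (24 of 60):
  (v2,v7,v3) [++-] → (1.02782, 0.451342, -0.0696)–(1.2884, 0, -0.0696)  len=0.5212
  (v3,v7,v8) [-+-] → (1.02782, 0.451342, -0.0696)–(0.6442, 1.1158, -0.0696)  len=0.7672
  (v4,v9,v0) [--+] → (2.2425, 0.202545, -0.0696)–(2.35944, 0, -0.0696)  len=0.2339
  (v0,v9,v5) [+-+] → (2.2425, 0.202545, -0.0696)–(1.17972, 2.04331, -0.0696)  len=2.1255
  (v7,v12,v8) [++-] → (0.123041, 1.1158, -0.0696)–(0.6442, 1.1158, -0.0696)  len=0.5212
  (v8,v12,v13) [-+-] → (0.123041, 1.1158, -0.0696)–(-0.6442, 1.1158, -0.0696)  len=0.7672
  (v9,v14,v5) [--+] → (0.945838, 2.04331, -0.0696)–(1.17972, 2.04331, -0.0696)  len=0.2339
  (v5,v14,v10) [+-+] → (0.945838, 2.04331, -0.0696)–(-1.17972, 2.04331, -0.0696)  len=2.1256
  (v12,v17,v13) [++-] → (-0.904779, 0.664458, -0.0696)–(-0.6442, 1.1158, -0.0696)  len=0.5212
  (v13,v17,v18) [-+-] → (-0.904779, 0.664458, -0.0696)–(-1.2884, 0, -0.0696)  len=0.7672
  (v14,v19,v10) [--+] → (-1.29666, 1.84077, -0.0696)–(-1.17972, 2.04331, -0.0696)  len=0.2339
  (v10,v19,v15) [+-+] → (-1.29666, 1.84077, -0.0696)–(-2.35944, 0, -0.0696)  len=2.1255
  (v17,v22,v18) [++-] → (-1.02782, -0.451342, -0.0696)–(-1.2884, 0, -0.0696)  len=0.5212
  (v18,v22,v23) [-+-] → (-1.02782, -0.451342, -0.0696)–(-0.6442, -1.1158, -0.0696)  len=0.7672
  (v19,v24,v15) [--+] → (-2.2425, -0.202545, -0.0696)–(-2.35944, 0, -0.0696)  len=0.2339
  (v15,v24,v20) [+-+] → (-2.2425, -0.202545, -0.0696)–(-1.17972, -2.04331, -0.0696)  len=2.1255
  (v22,v27,v23) [++-] → (-0.123041, -1.1158, -0.0696)–(-0.6442, -1.1158, -0.0696)  len=0.5212
  (v23,v27,v28) [-+-] → (-0.123041, -1.1158, -0.0696)–(0.6442, -1.1158, -0.0696)  len=0.7672
  (v24,v29,v20) [--+] → (-0.945838, -2.04331, -0.0696)–(-1.17972, -2.04331, -0.0696)  len=0.2339
  (v20,v29,v25) [+-+] → (-0.945838, -2.04331, -0.0696)–(1.17972, -2.04331, -0.0696)  len=2.1256
  (v27,v2,v28) [++-] → (0.904779, -0.664458, -0.0696)–(0.6442, -1.1158, -0.0696)  len=0.5212
  (v28,v2,v3) [-+-] → (0.904779, -0.664458, -0.0696)–(1.2884, 0, -0.0696)  len=0.7672
  (v29,v4,v25) [--+] → (1.29666, -1.84077, -0.0696)–(1.17972, -2.04331, -0.0696)  len=0.2339
  (v25,v4,v0) [+-+] → (1.29666, -1.84077, -0.0696)–(2.35944, 0, -0.0696)  len=2.1255

Chained into 2 loop(s):
  loop 1: 12 segments, perimeter = 7.7304
  loop 2: 12 segments, perimeter = 14.1566
Total perimeter = 21.887


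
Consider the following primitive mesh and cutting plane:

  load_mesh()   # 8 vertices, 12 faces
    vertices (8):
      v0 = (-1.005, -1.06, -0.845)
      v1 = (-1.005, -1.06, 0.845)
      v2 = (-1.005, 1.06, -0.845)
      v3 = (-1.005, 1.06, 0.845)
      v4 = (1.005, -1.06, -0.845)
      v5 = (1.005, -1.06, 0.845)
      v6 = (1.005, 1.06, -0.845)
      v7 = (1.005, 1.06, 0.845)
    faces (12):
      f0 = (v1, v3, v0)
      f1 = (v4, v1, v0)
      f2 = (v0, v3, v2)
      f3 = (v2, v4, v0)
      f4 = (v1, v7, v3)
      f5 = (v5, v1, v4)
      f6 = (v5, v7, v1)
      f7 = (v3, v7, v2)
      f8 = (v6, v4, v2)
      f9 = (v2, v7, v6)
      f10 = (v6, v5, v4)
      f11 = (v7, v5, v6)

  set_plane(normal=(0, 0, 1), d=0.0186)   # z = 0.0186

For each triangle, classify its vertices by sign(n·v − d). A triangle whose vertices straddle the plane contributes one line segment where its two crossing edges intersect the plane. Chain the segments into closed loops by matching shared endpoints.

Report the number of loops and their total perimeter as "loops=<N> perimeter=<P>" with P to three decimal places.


loops=1 perimeter=8.260

Straddling triangles (8 of 12):
  (v1,v3,v0) [++-] → (-1.005, 0.0233325, 0.0186)–(-1.005, -1.06, 0.0186)  len=1.0833
  (v4,v1,v0) [-+-] → (-0.0221219, -1.06, 0.0186)–(-1.005, -1.06, 0.0186)  len=0.9829
  (v0,v3,v2) [-+-] → (-1.005, 0.0233325, 0.0186)–(-1.005, 1.06, 0.0186)  len=1.0367
  (v5,v1,v4) [++-] → (-0.0221219, -1.06, 0.0186)–(1.005, -1.06, 0.0186)  len=1.0271
  (v3,v7,v2) [++-] → (0.0221219, 1.06, 0.0186)–(-1.005, 1.06, 0.0186)  len=1.0271
  (v2,v7,v6) [-+-] → (0.0221219, 1.06, 0.0186)–(1.005, 1.06, 0.0186)  len=0.9829
  (v6,v5,v4) [-+-] → (1.005, -0.0233325, 0.0186)–(1.005, -1.06, 0.0186)  len=1.0367
  (v7,v5,v6) [++-] → (1.005, -0.0233325, 0.0186)–(1.005, 1.06, 0.0186)  len=1.0833

Chained into 1 loop(s):
  loop 1: 8 segments, perimeter = 8.2600
Total perimeter = 8.260


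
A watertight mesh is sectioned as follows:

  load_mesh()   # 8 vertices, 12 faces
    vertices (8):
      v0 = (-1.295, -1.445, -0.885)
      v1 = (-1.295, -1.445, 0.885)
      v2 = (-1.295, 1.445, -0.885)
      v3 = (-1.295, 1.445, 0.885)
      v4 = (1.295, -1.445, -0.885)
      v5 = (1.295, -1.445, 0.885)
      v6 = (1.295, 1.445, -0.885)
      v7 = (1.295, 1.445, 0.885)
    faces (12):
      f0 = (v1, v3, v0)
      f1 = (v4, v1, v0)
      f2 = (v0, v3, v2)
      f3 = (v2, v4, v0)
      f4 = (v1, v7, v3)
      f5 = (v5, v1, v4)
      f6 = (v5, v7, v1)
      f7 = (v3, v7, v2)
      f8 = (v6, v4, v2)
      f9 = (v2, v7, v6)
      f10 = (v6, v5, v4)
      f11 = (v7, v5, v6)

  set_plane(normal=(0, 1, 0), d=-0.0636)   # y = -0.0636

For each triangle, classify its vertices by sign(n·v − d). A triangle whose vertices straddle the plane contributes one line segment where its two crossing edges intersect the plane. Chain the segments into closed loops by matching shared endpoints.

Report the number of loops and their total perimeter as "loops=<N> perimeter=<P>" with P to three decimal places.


Straddling triangles (8 of 12):
  (v1,v3,v0) [-+-] → (-1.295, -0.0636, 0.885)–(-1.295, -0.0636, -0.0389522)  len=0.9240
  (v0,v3,v2) [-++] → (-1.295, -0.0636, -0.0389522)–(-1.295, -0.0636, -0.885)  len=0.8460
  (v2,v4,v0) [+--] → (0.0569979, -0.0636, -0.885)–(-1.295, -0.0636, -0.885)  len=1.3520
  (v1,v7,v3) [-++] → (-0.0569979, -0.0636, 0.885)–(-1.295, -0.0636, 0.885)  len=1.2380
  (v5,v7,v1) [-+-] → (1.295, -0.0636, 0.885)–(-0.0569979, -0.0636, 0.885)  len=1.3520
  (v6,v4,v2) [+-+] → (1.295, -0.0636, -0.885)–(0.0569979, -0.0636, -0.885)  len=1.2380
  (v6,v5,v4) [+--] → (1.295, -0.0636, 0.0389522)–(1.295, -0.0636, -0.885)  len=0.9240
  (v7,v5,v6) [+-+] → (1.295, -0.0636, 0.885)–(1.295, -0.0636, 0.0389522)  len=0.8460

Chained into 1 loop(s):
  loop 1: 8 segments, perimeter = 8.7200
Total perimeter = 8.720

loops=1 perimeter=8.720


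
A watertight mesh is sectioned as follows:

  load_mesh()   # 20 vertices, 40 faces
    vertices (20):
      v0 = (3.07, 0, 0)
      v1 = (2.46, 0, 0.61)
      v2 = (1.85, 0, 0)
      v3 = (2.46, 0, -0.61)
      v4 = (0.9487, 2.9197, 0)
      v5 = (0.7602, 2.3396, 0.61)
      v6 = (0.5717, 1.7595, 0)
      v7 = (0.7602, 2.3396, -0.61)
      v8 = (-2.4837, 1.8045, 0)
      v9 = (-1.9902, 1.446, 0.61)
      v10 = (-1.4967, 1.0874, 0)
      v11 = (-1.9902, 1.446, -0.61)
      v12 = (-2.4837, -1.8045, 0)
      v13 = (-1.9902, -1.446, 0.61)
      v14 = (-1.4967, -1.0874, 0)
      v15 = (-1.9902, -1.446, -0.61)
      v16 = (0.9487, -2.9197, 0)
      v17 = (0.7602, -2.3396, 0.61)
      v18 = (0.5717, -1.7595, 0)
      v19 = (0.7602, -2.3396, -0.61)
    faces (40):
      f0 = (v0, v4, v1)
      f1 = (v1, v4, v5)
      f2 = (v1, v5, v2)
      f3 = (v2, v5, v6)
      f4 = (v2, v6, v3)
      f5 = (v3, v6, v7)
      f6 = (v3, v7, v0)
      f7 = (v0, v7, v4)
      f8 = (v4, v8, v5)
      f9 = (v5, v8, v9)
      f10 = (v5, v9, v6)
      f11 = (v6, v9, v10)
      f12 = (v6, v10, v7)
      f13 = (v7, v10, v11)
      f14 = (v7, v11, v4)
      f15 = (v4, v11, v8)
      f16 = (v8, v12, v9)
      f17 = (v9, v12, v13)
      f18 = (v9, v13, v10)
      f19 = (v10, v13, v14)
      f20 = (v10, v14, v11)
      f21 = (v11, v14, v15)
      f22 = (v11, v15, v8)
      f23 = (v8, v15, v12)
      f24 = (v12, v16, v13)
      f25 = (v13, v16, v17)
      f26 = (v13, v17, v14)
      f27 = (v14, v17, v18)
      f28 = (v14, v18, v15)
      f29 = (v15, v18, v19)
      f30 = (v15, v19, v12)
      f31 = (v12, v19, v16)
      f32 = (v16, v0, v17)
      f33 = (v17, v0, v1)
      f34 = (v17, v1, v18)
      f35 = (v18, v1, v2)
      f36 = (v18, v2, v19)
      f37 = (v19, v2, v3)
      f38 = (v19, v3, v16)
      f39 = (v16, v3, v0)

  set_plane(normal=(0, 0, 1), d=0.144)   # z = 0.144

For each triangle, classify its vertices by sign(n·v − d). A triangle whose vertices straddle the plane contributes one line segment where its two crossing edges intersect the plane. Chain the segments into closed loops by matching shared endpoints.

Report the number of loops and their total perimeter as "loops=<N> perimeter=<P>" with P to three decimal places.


Straddling triangles (20 of 40):
  (v0,v4,v1) [--+] → (1.30547, 2.23046, 0.144)–(2.926, 0, 0.144)  len=2.7570
  (v1,v4,v5) [+-+] → (1.30547, 2.23046, 0.144)–(0.904202, 2.78276, 0.144)  len=0.6827
  (v1,v5,v2) [++-] → (1.59274, 0.552299, 0.144)–(1.994, 0, 0.144)  len=0.6827
  (v2,v5,v6) [-+-] → (1.59274, 0.552299, 0.144)–(0.616198, 1.89644, 0.144)  len=1.6614
  (v4,v8,v5) [--+] → (-1.71793, 1.93082, 0.144)–(0.904202, 2.78276, 0.144)  len=2.7571
  (v5,v8,v9) [+-+] → (-1.71793, 1.93082, 0.144)–(-2.3672, 1.71987, 0.144)  len=0.6827
  (v5,v9,v6) [++-] → (-0.0330764, 1.68549, 0.144)–(0.616198, 1.89644, 0.144)  len=0.6827
  (v6,v9,v10) [-+-] → (-0.0330764, 1.68549, 0.144)–(-1.6132, 1.17205, 0.144)  len=1.6614
  (v8,v12,v9) [--+] → (-2.3672, -1.03717, 0.144)–(-2.3672, 1.71987, 0.144)  len=2.7570
  (v9,v12,v13) [+-+] → (-2.3672, -1.03717, 0.144)–(-2.3672, -1.71987, 0.144)  len=0.6827
  (v9,v13,v10) [++-] → (-1.6132, 0.489351, 0.144)–(-1.6132, 1.17205, 0.144)  len=0.6827
  (v10,v13,v14) [-+-] → (-1.6132, 0.489351, 0.144)–(-1.6132, -1.17205, 0.144)  len=1.6614
  (v12,v16,v13) [--+] → (0.254927, -2.57181, 0.144)–(-2.3672, -1.71987, 0.144)  len=2.7571
  (v13,v16,v17) [+-+] → (0.254927, -2.57181, 0.144)–(0.904202, -2.78276, 0.144)  len=0.6827
  (v13,v17,v14) [++-] → (-0.963924, -1.383, 0.144)–(-1.6132, -1.17205, 0.144)  len=0.6827
  (v14,v17,v18) [-+-] → (-0.963924, -1.383, 0.144)–(0.616198, -1.89644, 0.144)  len=1.6614
  (v16,v0,v17) [--+] → (2.52474, -0.552299, 0.144)–(0.904202, -2.78276, 0.144)  len=2.7570
  (v17,v0,v1) [+-+] → (2.52474, -0.552299, 0.144)–(2.926, 0, 0.144)  len=0.6827
  (v17,v1,v18) [++-] → (1.01746, -1.34414, 0.144)–(0.616198, -1.89644, 0.144)  len=0.6827
  (v18,v1,v2) [-+-] → (1.01746, -1.34414, 0.144)–(1.994, 0, 0.144)  len=1.6614

Chained into 2 loop(s):
  loop 1: 10 segments, perimeter = 17.1986
  loop 2: 10 segments, perimeter = 11.7206
Total perimeter = 28.919

loops=2 perimeter=28.919
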